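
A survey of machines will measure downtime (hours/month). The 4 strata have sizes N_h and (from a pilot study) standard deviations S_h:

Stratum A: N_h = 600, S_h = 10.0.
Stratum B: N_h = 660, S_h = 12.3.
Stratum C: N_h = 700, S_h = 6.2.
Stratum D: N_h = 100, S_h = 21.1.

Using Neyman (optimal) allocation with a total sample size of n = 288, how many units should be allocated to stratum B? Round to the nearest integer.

Neyman allocation: n_h = n · N_h S_h / Σ N_i S_i, with n = 288.
  stratum A: N_h·S_h = 600·10.0 = 6000.00
  stratum B: N_h·S_h = 660·12.3 = 8118.00
  stratum C: N_h·S_h = 700·6.2 = 4340.00
  stratum D: N_h·S_h = 100·21.1 = 2110.00
Σ N_h S_h = 20568.00
n for stratum B = 288·8118.00/20568.00 = 113.671 → 114

114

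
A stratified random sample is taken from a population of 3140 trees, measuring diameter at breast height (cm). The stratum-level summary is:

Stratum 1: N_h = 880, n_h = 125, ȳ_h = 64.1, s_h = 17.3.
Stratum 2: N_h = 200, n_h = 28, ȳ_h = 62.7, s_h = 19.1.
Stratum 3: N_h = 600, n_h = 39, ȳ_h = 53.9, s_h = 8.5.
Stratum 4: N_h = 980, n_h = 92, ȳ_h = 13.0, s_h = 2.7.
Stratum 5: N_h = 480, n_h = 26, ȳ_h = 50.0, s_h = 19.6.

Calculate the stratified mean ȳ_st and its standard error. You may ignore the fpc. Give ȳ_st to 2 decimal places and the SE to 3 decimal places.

ȳ_st ≈ 43.96, SE ≈ 0.813

ȳ_st = Σ W_h ȳ_h = (880·64.1 + 200·62.7 + 600·53.9 + 980·13.0 + 480·50.0)/3140 = 43.95796
V̂(ȳ_st) = Σ W_h² s_h²/n_h, with W_h = N_h/N and N = 3140:
  stratum 1: (880/3140)²·17.3²/125 = 0.188056
  stratum 2: (200/3140)²·19.1²/28 = 0.0528578
  stratum 3: (600/3140)²·8.5²/39 = 0.067642
  stratum 4: (980/3140)²·2.7²/92 = 0.00771849
  stratum 5: (480/3140)²·19.6²/26 = 0.345272
V̂(ȳ_st) = 0.661547
SE(ȳ_st) = √0.661547 = 0.813356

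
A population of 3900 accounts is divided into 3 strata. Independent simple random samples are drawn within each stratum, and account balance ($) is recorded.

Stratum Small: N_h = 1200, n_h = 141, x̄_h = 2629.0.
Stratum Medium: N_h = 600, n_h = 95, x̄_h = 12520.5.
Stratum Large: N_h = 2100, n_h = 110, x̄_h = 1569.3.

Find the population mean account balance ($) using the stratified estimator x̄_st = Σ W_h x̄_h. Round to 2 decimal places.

N = Σ N_h = 3900. Stratum weights W_h = N_h/N.
x̄_st = (1200·2629.0 + 600·12520.5 + 2100·1569.3) / 3900 = 3580.1615

x̄_st ≈ 3580.16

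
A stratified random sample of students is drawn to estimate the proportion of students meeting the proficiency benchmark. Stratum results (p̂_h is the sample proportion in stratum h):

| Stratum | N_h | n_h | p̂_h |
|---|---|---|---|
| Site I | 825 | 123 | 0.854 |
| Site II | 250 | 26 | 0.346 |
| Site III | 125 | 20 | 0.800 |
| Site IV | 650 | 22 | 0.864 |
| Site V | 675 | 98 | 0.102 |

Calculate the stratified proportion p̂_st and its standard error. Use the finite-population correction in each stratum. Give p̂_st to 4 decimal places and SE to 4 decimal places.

p̂_st ≈ 0.6026, SE ≈ 0.0246

N = 2525; stratum weights W_h = N_h/N.
p̂_st = Σ W_h p̂_h = (825·0.854 + 250·0.346 + 125·0.800 + 650·0.864 + 675·0.102)/2525 = 0.60257
V̂(p̂_st) = Σ W_h² (1 − n_h/N_h) p̂_h(1−p̂_h)/(n_h−1):
  stratum Site I: (825/2525)²·(1 − 123/825)·0.854·0.146/122 = 9.28366e-05
  stratum Site II: (250/2525)²·(1 − 26/250)·0.346·0.654/25 = 7.95022e-05
  stratum Site III: (125/2525)²·(1 − 20/125)·0.800·0.200/19 = 1.73358e-05
  stratum Site IV: (650/2525)²·(1 − 22/650)·0.864·0.136/21 = 0.000358248
  stratum Site V: (675/2525)²·(1 − 98/675)·0.102·0.898/97 = 5.76848e-05
V̂(p̂_st) = 0.000605607; SE = √V̂ = 0.0246091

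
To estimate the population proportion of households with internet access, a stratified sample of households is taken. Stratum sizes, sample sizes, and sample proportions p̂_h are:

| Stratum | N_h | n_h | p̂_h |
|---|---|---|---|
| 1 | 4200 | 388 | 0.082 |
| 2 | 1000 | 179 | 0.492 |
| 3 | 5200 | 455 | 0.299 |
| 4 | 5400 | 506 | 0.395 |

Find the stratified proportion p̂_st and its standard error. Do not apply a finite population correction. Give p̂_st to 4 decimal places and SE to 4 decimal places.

N = 15800; stratum weights W_h = N_h/N.
p̂_st = Σ W_h p̂_h = (4200·0.082 + 1000·0.492 + 5200·0.299 + 5400·0.395)/15800 = 0.28634
V̂(p̂_st) = Σ W_h² p̂_h(1−p̂_h)/(n_h−1):
  stratum 1: (4200/15800)²·0.082·0.918/387 = 1.37445e-05
  stratum 2: (1000/15800)²·0.492·0.508/178 = 5.62464e-06
  stratum 3: (5200/15800)²·0.299·0.701/454 = 5.00064e-05
  stratum 4: (5400/15800)²·0.395·0.605/505 = 5.52757e-05
V̂(p̂_st) = 0.000124651; SE = √V̂ = 0.0111647

p̂_st ≈ 0.2863, SE ≈ 0.0112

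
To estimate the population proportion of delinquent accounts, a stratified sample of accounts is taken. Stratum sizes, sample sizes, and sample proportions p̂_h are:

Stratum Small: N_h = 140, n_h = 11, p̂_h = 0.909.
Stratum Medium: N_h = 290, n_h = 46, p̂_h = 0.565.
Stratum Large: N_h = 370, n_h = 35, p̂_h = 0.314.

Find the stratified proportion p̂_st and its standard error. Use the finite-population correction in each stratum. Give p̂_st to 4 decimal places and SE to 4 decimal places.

N = 800; stratum weights W_h = N_h/N.
p̂_st = Σ W_h p̂_h = (140·0.909 + 290·0.565 + 370·0.314)/800 = 0.50911
V̂(p̂_st) = Σ W_h² (1 − n_h/N_h) p̂_h(1−p̂_h)/(n_h−1):
  stratum Small: (140/800)²·(1 − 11/140)·0.909·0.091/10 = 0.000233423
  stratum Medium: (290/800)²·(1 − 46/290)·0.565·0.435/45 = 0.000603856
  stratum Large: (370/800)²·(1 − 35/370)·0.314·0.686/34 = 0.00122699
V̂(p̂_st) = 0.00206427; SE = √V̂ = 0.0454342

p̂_st ≈ 0.5091, SE ≈ 0.0454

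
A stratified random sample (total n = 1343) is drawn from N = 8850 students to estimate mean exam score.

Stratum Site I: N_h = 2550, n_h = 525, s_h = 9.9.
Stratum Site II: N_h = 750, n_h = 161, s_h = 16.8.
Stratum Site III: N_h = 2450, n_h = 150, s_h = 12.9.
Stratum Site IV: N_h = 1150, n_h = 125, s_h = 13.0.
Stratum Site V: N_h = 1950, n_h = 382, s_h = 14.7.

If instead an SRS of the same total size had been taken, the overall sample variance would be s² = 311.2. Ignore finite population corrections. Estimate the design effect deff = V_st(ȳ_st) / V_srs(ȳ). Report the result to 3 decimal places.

deff ≈ 0.705

V̂(ȳ_st) = Σ W_h² s_h²/n_h, with W_h = N_h/N and N = 8850:
  stratum Site I: (2550/8850)²·9.9²/525 = 0.015499
  stratum Site II: (750/8850)²·16.8²/161 = 0.0125901
  stratum Site III: (2450/8850)²·12.9²/150 = 0.0850225
  stratum Site IV: (1150/8850)²·13.0²/125 = 0.0228289
  stratum Site V: (1950/8850)²·14.7²/382 = 0.0274634
V_st = 0.163404
V_srs = s²/n = 311.2/1343 = 0.23172
deff = V_st / V_srs = 0.163404/0.23172 = 0.7052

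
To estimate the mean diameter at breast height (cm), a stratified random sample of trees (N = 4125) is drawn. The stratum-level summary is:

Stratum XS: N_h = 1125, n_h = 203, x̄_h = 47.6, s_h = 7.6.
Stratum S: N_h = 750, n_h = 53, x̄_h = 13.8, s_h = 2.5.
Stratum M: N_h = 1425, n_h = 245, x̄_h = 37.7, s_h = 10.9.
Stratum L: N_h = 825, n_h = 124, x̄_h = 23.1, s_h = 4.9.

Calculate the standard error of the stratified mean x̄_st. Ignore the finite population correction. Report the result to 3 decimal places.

SE(x̄_st) ≈ 0.301

V̂(x̄_st) = Σ W_h² s_h²/n_h, with W_h = N_h/N and N = 4125:
  stratum XS: (1125/4125)²·7.6²/203 = 0.0211635
  stratum S: (750/4125)²·2.5²/53 = 0.00389833
  stratum M: (1425/4125)²·10.9²/245 = 0.057872
  stratum L: (825/4125)²·4.9²/124 = 0.00774516
V̂(x̄_st) = 0.0906791
SE(x̄_st) = √0.0906791 = 0.30113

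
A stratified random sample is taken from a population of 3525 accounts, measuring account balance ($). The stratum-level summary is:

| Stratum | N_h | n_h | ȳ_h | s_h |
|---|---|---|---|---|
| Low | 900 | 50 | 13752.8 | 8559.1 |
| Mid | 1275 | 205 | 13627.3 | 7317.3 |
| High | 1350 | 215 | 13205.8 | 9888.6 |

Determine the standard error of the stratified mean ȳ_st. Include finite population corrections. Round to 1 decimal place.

SE(ȳ_st) ≈ 418.3

V̂(ȳ_st) = Σ W_h² (1 − n_h/N_h) s_h²/n_h, with W_h = N_h/N and N = 3525:
  stratum Low: (900/3525)²·(1 − 50/900)·8559.1²/50 = 90204.7
  stratum Mid: (1275/3525)²·(1 − 205/1275)·7317.3²/205 = 28676.3
  stratum High: (1350/3525)²·(1 − 215/1350)·9888.6²/215 = 56084.5
V̂(ȳ_st) = 174966
SE(ȳ_st) = √174966 = 418.289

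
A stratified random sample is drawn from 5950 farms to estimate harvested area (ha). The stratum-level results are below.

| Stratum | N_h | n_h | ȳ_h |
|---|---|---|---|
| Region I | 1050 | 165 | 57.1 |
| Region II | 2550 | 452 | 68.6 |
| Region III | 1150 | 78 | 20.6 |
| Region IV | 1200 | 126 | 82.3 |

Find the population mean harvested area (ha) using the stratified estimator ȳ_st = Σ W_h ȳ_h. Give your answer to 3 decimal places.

ȳ_st ≈ 60.056

N = Σ N_h = 5950. Stratum weights W_h = N_h/N.
ȳ_st = (1050·57.1 + 2550·68.6 + 1150·20.6 + 1200·82.3) / 5950 = 60.05630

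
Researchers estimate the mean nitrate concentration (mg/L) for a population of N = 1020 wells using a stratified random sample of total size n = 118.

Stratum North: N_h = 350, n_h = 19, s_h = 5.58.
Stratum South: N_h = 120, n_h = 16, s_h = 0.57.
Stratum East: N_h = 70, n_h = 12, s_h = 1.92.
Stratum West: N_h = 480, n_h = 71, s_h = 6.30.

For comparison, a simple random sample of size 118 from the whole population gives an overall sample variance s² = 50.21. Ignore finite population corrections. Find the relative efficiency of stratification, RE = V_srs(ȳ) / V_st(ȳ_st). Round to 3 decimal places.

V̂(ȳ_st) = Σ W_h² s_h²/n_h, with W_h = N_h/N and N = 1020:
  stratum North: (350/1020)²·5.58²/19 = 0.192953
  stratum South: (120/1020)²·0.57²/16 = 0.000281055
  stratum East: (70/1020)²·1.92²/12 = 0.00144683
  stratum West: (480/1020)²·6.30²/71 = 0.123796
V_st = 0.318476
V_srs = s²/n = 50.21/118 = 0.425508
Relative efficiency = V_srs / V_st = 0.425508/0.318476 = 1.3361

RE ≈ 1.336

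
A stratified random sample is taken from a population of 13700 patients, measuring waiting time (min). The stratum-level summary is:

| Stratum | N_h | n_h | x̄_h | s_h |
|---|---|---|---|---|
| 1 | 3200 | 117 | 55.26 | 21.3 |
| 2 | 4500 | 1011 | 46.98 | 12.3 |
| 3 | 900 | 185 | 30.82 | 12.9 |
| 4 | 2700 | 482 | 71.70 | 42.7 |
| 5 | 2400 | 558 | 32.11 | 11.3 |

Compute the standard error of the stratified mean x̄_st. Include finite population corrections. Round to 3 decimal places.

SE(x̄_st) ≈ 0.588

V̂(x̄_st) = Σ W_h² (1 − n_h/N_h) s_h²/n_h, with W_h = N_h/N and N = 13700:
  stratum 1: (3200/13700)²·(1 − 117/3200)·21.3²/117 = 0.203824
  stratum 2: (4500/13700)²·(1 − 1011/4500)·12.3²/1011 = 0.0125179
  stratum 3: (900/13700)²·(1 − 185/900)·12.9²/185 = 0.00308401
  stratum 4: (2700/13700)²·(1 − 482/2700)·42.7²/482 = 0.120696
  stratum 5: (2400/13700)²·(1 − 558/2400)·11.3²/558 = 0.00538992
V̂(x̄_st) = 0.345512
SE(x̄_st) = √0.345512 = 0.587803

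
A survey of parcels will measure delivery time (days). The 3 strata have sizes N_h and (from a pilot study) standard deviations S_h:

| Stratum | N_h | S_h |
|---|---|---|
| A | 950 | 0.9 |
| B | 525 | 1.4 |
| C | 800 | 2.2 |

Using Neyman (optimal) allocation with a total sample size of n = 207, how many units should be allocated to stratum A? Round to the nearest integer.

Neyman allocation: n_h = n · N_h S_h / Σ N_i S_i, with n = 207.
  stratum A: N_h·S_h = 950·0.9 = 855.00
  stratum B: N_h·S_h = 525·1.4 = 735.00
  stratum C: N_h·S_h = 800·2.2 = 1760.00
Σ N_h S_h = 3350.00
n for stratum A = 207·855.00/3350.00 = 52.831 → 53

53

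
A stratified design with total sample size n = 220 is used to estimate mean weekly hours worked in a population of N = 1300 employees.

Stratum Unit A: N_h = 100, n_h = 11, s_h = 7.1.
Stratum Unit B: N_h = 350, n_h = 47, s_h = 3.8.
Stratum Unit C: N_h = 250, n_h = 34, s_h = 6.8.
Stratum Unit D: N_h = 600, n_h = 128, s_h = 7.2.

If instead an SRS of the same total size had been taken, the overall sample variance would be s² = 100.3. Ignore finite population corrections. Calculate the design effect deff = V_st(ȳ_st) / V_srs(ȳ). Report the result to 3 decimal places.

deff ≈ 0.408

V̂(ȳ_st) = Σ W_h² s_h²/n_h, with W_h = N_h/N and N = 1300:
  stratum Unit A: (100/1300)²·7.1²/11 = 0.0271167
  stratum Unit B: (350/1300)²·3.8²/47 = 0.0222699
  stratum Unit C: (250/1300)²·6.8²/34 = 0.0502959
  stratum Unit D: (600/1300)²·7.2²/128 = 0.0862722
V_st = 0.185955
V_srs = s²/n = 100.3/220 = 0.455909
deff = V_st / V_srs = 0.185955/0.455909 = 0.4079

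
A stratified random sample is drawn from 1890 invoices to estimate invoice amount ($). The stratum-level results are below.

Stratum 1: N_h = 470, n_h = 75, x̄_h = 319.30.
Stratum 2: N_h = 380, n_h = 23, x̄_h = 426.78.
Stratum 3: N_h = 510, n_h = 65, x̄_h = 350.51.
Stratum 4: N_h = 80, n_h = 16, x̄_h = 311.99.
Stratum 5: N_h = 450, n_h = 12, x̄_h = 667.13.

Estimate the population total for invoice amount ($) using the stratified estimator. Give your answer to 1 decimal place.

τ̂_st ≈ 816175.2

τ̂_st = Σ N_h x̄_h = 470·319.30 + 380·426.78 + 510·350.51 + 80·311.99 + 450·667.13 = 816175.2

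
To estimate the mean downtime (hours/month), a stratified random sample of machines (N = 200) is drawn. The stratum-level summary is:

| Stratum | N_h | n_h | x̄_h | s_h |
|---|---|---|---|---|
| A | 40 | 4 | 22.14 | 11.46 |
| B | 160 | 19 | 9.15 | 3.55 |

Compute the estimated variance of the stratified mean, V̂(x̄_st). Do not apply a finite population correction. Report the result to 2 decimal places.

V̂(x̄_st) ≈ 1.74

V̂(x̄_st) = Σ W_h² s_h²/n_h, with W_h = N_h/N and N = 200:
  stratum A: (40/200)²·11.46²/4 = 1.31332
  stratum B: (160/200)²·3.55²/19 = 0.424505
V̂(x̄_st) = 1.73782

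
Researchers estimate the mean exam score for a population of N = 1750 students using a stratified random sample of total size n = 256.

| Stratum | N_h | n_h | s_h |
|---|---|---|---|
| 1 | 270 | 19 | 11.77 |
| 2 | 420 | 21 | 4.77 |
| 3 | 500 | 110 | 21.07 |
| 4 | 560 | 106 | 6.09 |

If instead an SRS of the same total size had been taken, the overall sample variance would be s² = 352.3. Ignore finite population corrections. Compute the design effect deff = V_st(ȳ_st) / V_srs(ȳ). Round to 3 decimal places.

V̂(ȳ_st) = Σ W_h² s_h²/n_h, with W_h = N_h/N and N = 1750:
  stratum 1: (270/1750)²·11.77²/19 = 0.17356
  stratum 2: (420/1750)²·4.77²/21 = 0.062408
  stratum 3: (500/1750)²·21.07²/110 = 0.329458
  stratum 4: (560/1750)²·6.09²/106 = 0.0358285
V_st = 0.601255
V_srs = s²/n = 352.3/256 = 1.37617
deff = V_st / V_srs = 0.601255/1.37617 = 0.4369

deff ≈ 0.437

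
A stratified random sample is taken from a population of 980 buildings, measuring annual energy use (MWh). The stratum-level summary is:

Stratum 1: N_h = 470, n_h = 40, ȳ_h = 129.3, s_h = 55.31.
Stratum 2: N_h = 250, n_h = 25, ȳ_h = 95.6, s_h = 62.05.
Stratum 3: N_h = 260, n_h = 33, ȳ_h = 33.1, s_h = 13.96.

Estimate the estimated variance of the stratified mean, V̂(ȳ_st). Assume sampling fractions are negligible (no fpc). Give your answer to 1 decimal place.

V̂(ȳ_st) ≈ 28.0

V̂(ȳ_st) = Σ W_h² s_h²/n_h, with W_h = N_h/N and N = 980:
  stratum 1: (470/980)²·55.31²/40 = 17.591
  stratum 2: (250/980)²·62.05²/25 = 10.0224
  stratum 3: (260/980)²·13.96²/33 = 0.415673
V̂(ȳ_st) = 28.0291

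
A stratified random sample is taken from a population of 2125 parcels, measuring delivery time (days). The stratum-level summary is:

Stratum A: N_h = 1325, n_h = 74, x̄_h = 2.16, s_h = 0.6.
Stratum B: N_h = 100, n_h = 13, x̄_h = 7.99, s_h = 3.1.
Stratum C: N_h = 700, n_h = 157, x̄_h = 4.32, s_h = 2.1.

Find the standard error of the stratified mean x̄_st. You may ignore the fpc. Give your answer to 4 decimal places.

V̂(x̄_st) = Σ W_h² s_h²/n_h, with W_h = N_h/N and N = 2125:
  stratum A: (1325/2125)²·0.6²/74 = 0.00189141
  stratum B: (100/2125)²·3.1²/13 = 0.00163705
  stratum C: (700/2125)²·2.1²/157 = 0.00304802
V̂(x̄_st) = 0.00657647
SE(x̄_st) = √0.00657647 = 0.0810954

SE(x̄_st) ≈ 0.0811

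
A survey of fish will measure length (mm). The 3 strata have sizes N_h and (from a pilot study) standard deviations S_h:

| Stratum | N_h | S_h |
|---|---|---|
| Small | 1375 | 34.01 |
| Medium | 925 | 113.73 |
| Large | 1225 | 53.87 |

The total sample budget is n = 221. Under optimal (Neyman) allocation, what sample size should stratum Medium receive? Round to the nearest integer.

Neyman allocation: n_h = n · N_h S_h / Σ N_i S_i, with n = 221.
  stratum Small: N_h·S_h = 1375·34.01 = 46763.75
  stratum Medium: N_h·S_h = 925·113.73 = 105200.25
  stratum Large: N_h·S_h = 1225·53.87 = 65990.75
Σ N_h S_h = 217954.75
n for stratum Medium = 221·105200.25/217954.75 = 106.670 → 107

107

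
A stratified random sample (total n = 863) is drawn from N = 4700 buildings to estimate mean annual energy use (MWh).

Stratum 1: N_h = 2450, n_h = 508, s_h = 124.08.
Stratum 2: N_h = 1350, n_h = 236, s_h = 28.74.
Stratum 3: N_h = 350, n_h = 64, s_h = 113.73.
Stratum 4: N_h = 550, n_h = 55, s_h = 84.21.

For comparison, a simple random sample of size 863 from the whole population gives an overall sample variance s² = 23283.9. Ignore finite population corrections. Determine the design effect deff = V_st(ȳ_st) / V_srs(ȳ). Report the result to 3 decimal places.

deff ≈ 0.423

V̂(ȳ_st) = Σ W_h² s_h²/n_h, with W_h = N_h/N and N = 4700:
  stratum 1: (2450/4700)²·124.08²/508 = 8.23524
  stratum 2: (1350/4700)²·28.74²/236 = 0.288758
  stratum 3: (350/4700)²·113.73²/64 = 1.12075
  stratum 4: (550/4700)²·84.21²/55 = 1.76561
V_st = 11.4104
V_srs = s²/n = 23283.9/863 = 26.9802
deff = V_st / V_srs = 11.4104/26.9802 = 0.4229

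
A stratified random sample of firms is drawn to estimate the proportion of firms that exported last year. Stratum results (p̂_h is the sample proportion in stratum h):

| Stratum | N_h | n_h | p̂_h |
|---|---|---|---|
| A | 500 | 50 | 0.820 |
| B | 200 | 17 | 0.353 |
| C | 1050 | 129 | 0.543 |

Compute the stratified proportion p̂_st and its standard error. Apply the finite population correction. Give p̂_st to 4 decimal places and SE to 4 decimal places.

N = 1750; stratum weights W_h = N_h/N.
p̂_st = Σ W_h p̂_h = (500·0.820 + 200·0.353 + 1050·0.543)/1750 = 0.60043
V̂(p̂_st) = Σ W_h² (1 − n_h/N_h) p̂_h(1−p̂_h)/(n_h−1):
  stratum A: (500/1750)²·(1 − 50/500)·0.820·0.180/49 = 0.000221308
  stratum B: (200/1750)²·(1 − 17/200)·0.353·0.647/16 = 0.000170594
  stratum C: (1050/1750)²·(1 − 129/1050)·0.543·0.457/128 = 0.00061218
V̂(p̂_st) = 0.00100408; SE = √V̂ = 0.0316872

p̂_st ≈ 0.6004, SE ≈ 0.0317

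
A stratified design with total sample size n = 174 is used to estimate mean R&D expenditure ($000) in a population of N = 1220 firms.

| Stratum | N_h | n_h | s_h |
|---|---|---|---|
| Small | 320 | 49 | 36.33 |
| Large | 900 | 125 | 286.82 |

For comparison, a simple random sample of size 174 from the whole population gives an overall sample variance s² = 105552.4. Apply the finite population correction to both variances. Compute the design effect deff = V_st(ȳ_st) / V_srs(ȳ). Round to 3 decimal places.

V̂(ȳ_st) = Σ W_h² (1 − n_h/N_h) s_h²/n_h, with W_h = N_h/N and N = 1220:
  stratum Small: (320/1220)²·(1 − 49/320)·36.33²/49 = 1.5694
  stratum Large: (900/1220)²·(1 − 125/900)·286.82²/125 = 308.414
V_st = 309.983
V_srs = (1 − 174/1220)·105552.4/174 = 520.105
deff = V_st / V_srs = 309.983/520.105 = 0.5960

deff ≈ 0.596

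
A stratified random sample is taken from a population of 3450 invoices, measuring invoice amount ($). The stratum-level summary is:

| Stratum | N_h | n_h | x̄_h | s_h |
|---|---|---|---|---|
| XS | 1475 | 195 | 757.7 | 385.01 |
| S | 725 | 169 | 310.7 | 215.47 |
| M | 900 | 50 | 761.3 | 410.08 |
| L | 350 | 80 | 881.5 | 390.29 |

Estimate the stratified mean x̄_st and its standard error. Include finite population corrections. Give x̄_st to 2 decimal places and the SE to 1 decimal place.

x̄_st ≈ 677.26, SE ≈ 19.0

x̄_st = Σ W_h x̄_h = (1475·757.7 + 725·310.7 + 900·761.3 + 350·881.5)/3450 = 677.26377
V̂(x̄_st) = Σ W_h² (1 − n_h/N_h) s_h²/n_h, with W_h = N_h/N and N = 3450:
  stratum XS: (1475/3450)²·(1 − 195/1475)·385.01²/195 = 120.579
  stratum S: (725/3450)²·(1 − 169/725)·215.47²/169 = 9.30382
  stratum M: (900/3450)²·(1 − 50/900)·410.08²/50 = 216.168
  stratum L: (350/3450)²·(1 − 80/350)·390.29²/80 = 15.1174
V̂(x̄_st) = 361.168
SE(x̄_st) = √361.168 = 19.0044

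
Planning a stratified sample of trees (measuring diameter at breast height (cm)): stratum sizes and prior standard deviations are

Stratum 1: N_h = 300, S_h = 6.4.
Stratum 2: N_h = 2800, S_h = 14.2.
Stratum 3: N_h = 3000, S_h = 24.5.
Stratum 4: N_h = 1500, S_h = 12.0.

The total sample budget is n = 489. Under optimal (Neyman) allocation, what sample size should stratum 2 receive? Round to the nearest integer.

Neyman allocation: n_h = n · N_h S_h / Σ N_i S_i, with n = 489.
  stratum 1: N_h·S_h = 300·6.4 = 1920.00
  stratum 2: N_h·S_h = 2800·14.2 = 39760.00
  stratum 3: N_h·S_h = 3000·24.5 = 73500.00
  stratum 4: N_h·S_h = 1500·12.0 = 18000.00
Σ N_h S_h = 133180.00
n for stratum 2 = 489·39760.00/133180.00 = 145.988 → 146

146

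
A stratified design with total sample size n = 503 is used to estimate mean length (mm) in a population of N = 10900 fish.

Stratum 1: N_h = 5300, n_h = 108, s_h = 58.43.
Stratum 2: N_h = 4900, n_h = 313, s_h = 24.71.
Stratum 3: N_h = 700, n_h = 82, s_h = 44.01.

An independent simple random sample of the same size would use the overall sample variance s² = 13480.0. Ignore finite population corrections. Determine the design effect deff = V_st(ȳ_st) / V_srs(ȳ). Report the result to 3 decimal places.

V̂(ȳ_st) = Σ W_h² s_h²/n_h, with W_h = N_h/N and N = 10900:
  stratum 1: (5300/10900)²·58.43²/108 = 7.47389
  stratum 2: (4900/10900)²·24.71²/313 = 0.394222
  stratum 3: (700/10900)²·44.01²/82 = 0.0974164
V_st = 7.96553
V_srs = s²/n = 13480.0/503 = 26.7992
deff = V_st / V_srs = 7.96553/26.7992 = 0.2972

deff ≈ 0.297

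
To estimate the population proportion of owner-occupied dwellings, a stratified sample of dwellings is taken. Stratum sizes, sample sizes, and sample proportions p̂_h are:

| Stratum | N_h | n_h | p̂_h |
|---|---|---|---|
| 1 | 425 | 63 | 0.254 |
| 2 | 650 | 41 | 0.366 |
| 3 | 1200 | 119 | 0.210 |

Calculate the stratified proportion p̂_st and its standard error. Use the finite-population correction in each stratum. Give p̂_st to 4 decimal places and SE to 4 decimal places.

p̂_st ≈ 0.2628, SE ≈ 0.0298

N = 2275; stratum weights W_h = N_h/N.
p̂_st = Σ W_h p̂_h = (425·0.254 + 650·0.366 + 1200·0.210)/2275 = 0.26279
V̂(p̂_st) = Σ W_h² (1 − n_h/N_h) p̂_h(1−p̂_h)/(n_h−1):
  stratum 1: (425/2275)²·(1 − 63/425)·0.254·0.746/62 = 9.0848e-05
  stratum 2: (650/2275)²·(1 − 41/650)·0.366·0.634/40 = 0.000443689
  stratum 3: (1200/2275)²·(1 − 119/1200)·0.210·0.790/118 = 0.000352378
V̂(p̂_st) = 0.000886914; SE = √V̂ = 0.0297811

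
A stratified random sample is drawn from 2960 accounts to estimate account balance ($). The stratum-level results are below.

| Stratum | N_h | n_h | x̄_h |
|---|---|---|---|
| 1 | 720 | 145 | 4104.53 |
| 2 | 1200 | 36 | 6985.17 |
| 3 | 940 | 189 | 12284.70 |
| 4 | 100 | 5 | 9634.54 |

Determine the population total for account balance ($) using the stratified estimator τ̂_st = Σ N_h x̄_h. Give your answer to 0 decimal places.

τ̂_st ≈ 23848538

τ̂_st = Σ N_h x̄_h = 720·4104.53 + 1200·6985.17 + 940·12284.70 + 100·9634.54 = 23848538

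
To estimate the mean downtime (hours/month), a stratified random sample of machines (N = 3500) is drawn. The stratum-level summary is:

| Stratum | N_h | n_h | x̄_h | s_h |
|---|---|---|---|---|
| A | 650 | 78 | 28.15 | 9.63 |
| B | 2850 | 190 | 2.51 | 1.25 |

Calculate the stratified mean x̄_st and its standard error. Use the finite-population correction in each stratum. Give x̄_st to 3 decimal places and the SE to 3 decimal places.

x̄_st = Σ W_h x̄_h = (650·28.15 + 2850·2.51)/3500 = 7.27171
V̂(x̄_st) = Σ W_h² (1 − n_h/N_h) s_h²/n_h, with W_h = N_h/N and N = 3500:
  stratum A: (650/3500)²·(1 − 78/650)·9.63²/78 = 0.0360854
  stratum B: (2850/3500)²·(1 − 190/2850)·1.25²/190 = 0.00508929
V̂(x̄_st) = 0.0411747
SE(x̄_st) = √0.0411747 = 0.202915

x̄_st ≈ 7.272, SE ≈ 0.203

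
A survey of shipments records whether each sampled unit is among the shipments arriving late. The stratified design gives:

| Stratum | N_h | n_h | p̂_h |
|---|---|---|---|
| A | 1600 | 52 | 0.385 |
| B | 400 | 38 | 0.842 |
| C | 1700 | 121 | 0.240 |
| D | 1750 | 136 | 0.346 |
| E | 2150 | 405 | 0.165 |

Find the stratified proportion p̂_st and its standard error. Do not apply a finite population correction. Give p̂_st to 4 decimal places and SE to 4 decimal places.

N = 7600; stratum weights W_h = N_h/N.
p̂_st = Σ W_h p̂_h = (1600·0.385 + 400·0.842 + 1700·0.240 + 1750·0.346 + 2150·0.165)/7600 = 0.30540
V̂(p̂_st) = Σ W_h² p̂_h(1−p̂_h)/(n_h−1):
  stratum A: (1600/7600)²·0.385·0.615/51 = 0.000205768
  stratum B: (400/7600)²·0.842·0.158/37 = 9.96002e-06
  stratum C: (1700/7600)²·0.240·0.760/120 = 7.60526e-05
  stratum D: (1750/7600)²·0.346·0.654/135 = 8.88728e-05
  stratum E: (2150/7600)²·0.165·0.835/404 = 2.72922e-05
V̂(p̂_st) = 0.000407946; SE = √V̂ = 0.0201977

p̂_st ≈ 0.3054, SE ≈ 0.0202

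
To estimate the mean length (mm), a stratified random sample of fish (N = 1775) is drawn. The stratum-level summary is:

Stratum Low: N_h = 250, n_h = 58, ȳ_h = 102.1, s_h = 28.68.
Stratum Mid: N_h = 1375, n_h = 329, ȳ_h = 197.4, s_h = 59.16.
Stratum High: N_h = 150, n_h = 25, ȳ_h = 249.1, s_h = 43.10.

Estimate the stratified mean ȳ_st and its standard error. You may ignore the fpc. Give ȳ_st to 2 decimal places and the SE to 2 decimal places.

ȳ_st = Σ W_h ȳ_h = (250·102.1 + 1375·197.4 + 150·249.1)/1775 = 188.34648
V̂(ȳ_st) = Σ W_h² s_h²/n_h, with W_h = N_h/N and N = 1775:
  stratum Low: (250/1775)²·28.68²/58 = 0.281328
  stratum Mid: (1375/1775)²·59.16²/329 = 6.38365
  stratum High: (150/1775)²·43.10²/25 = 0.53064
V̂(ȳ_st) = 7.19562
SE(ȳ_st) = √7.19562 = 2.68247

ȳ_st ≈ 188.35, SE ≈ 2.68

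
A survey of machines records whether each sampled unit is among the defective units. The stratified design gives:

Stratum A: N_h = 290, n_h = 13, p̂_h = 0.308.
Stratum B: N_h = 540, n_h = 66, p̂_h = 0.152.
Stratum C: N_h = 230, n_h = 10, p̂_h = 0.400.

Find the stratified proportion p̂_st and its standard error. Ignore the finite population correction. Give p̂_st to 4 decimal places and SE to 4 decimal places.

N = 1060; stratum weights W_h = N_h/N.
p̂_st = Σ W_h p̂_h = (290·0.308 + 540·0.152 + 230·0.400)/1060 = 0.24849
V̂(p̂_st) = Σ W_h² p̂_h(1−p̂_h)/(n_h−1):
  stratum A: (290/1060)²·0.308·0.692/12 = 0.00132941
  stratum B: (540/1060)²·0.152·0.848/65 = 0.000514638
  stratum C: (230/1060)²·0.400·0.600/9 = 0.00125549
V̂(p̂_st) = 0.00309954; SE = √V̂ = 0.0556735

p̂_st ≈ 0.2485, SE ≈ 0.0557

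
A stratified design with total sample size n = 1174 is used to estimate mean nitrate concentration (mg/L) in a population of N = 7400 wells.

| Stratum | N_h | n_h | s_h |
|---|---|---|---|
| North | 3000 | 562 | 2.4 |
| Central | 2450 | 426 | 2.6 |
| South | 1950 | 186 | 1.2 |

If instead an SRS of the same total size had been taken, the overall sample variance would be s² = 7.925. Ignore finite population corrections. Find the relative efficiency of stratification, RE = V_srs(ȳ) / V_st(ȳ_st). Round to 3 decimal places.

RE ≈ 1.704

V̂(ȳ_st) = Σ W_h² s_h²/n_h, with W_h = N_h/N and N = 7400:
  stratum North: (3000/7400)²·2.4²/562 = 0.00168448
  stratum Central: (2450/7400)²·2.6²/426 = 0.00173943
  stratum South: (1950/7400)²·1.2²/186 = 0.000537595
V_st = 0.0039615
V_srs = s²/n = 7.925/1174 = 0.00675043
Relative efficiency = V_srs / V_st = 0.00675043/0.0039615 = 1.7040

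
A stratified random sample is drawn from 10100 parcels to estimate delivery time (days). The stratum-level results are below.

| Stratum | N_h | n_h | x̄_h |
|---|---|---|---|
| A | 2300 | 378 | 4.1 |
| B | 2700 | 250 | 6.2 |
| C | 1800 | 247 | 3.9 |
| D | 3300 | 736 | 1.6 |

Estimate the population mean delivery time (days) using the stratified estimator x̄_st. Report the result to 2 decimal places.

x̄_st ≈ 3.81

N = Σ N_h = 10100. Stratum weights W_h = N_h/N.
x̄_st = (2300·4.1 + 2700·6.2 + 1800·3.9 + 3300·1.6) / 10100 = 3.8089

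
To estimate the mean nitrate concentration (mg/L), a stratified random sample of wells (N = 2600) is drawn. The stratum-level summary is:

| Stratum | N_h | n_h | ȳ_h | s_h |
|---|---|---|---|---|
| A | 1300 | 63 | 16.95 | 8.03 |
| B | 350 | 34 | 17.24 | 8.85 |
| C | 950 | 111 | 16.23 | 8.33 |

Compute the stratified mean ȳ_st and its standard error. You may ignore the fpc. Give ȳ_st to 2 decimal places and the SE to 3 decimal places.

ȳ_st = Σ W_h ȳ_h = (1300·16.95 + 350·17.24 + 950·16.23)/2600 = 16.72596
V̂(ȳ_st) = Σ W_h² s_h²/n_h, with W_h = N_h/N and N = 2600:
  stratum A: (1300/2600)²·8.03²/63 = 0.255877
  stratum B: (350/2600)²·8.85²/34 = 0.0417443
  stratum C: (950/2600)²·8.33²/111 = 0.0834579
V̂(ȳ_st) = 0.381079
SE(ȳ_st) = √0.381079 = 0.617316

ȳ_st ≈ 16.73, SE ≈ 0.617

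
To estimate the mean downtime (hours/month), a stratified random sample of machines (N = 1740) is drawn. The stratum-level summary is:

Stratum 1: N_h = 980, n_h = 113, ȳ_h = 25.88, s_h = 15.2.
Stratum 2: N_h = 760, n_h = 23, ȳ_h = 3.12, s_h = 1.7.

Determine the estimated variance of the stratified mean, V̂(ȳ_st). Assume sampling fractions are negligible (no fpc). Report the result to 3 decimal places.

V̂(ȳ_st) = Σ W_h² s_h²/n_h, with W_h = N_h/N and N = 1740:
  stratum 1: (980/1740)²·15.2²/113 = 0.648578
  stratum 2: (760/1740)²·1.7²/23 = 0.0239717
V̂(ȳ_st) = 0.67255

V̂(ȳ_st) ≈ 0.673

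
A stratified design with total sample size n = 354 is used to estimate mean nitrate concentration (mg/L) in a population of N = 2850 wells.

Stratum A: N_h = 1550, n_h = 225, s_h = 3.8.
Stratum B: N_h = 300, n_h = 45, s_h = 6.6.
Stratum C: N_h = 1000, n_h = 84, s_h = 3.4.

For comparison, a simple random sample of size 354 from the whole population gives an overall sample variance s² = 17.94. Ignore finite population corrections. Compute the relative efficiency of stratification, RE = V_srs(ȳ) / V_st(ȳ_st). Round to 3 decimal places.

V̂(ȳ_st) = Σ W_h² s_h²/n_h, with W_h = N_h/N and N = 2850:
  stratum A: (1550/2850)²·3.8²/225 = 0.0189827
  stratum B: (300/2850)²·6.6²/45 = 0.0107258
  stratum C: (1000/2850)²·3.4²/84 = 0.0169429
V_st = 0.0466514
V_srs = s²/n = 17.94/354 = 0.050678
Relative efficiency = V_srs / V_st = 0.050678/0.0466514 = 1.0863

RE ≈ 1.086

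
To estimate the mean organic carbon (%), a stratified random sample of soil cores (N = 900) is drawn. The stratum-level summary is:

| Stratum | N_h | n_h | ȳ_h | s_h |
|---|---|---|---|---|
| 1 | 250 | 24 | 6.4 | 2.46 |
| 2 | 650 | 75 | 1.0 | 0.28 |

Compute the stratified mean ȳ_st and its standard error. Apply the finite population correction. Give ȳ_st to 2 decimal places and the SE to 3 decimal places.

ȳ_st = Σ W_h ȳ_h = (250·6.4 + 650·1.0)/900 = 2.50000
V̂(ȳ_st) = Σ W_h² (1 − n_h/N_h) s_h²/n_h, with W_h = N_h/N and N = 900:
  stratum 1: (250/900)²·(1 − 24/250)·2.46²/24 = 0.0175882
  stratum 2: (650/900)²·(1 − 75/650)·0.28²/75 = 0.000482337
V̂(ȳ_st) = 0.0180706
SE(ȳ_st) = √0.0180706 = 0.134427

ȳ_st ≈ 2.50, SE ≈ 0.134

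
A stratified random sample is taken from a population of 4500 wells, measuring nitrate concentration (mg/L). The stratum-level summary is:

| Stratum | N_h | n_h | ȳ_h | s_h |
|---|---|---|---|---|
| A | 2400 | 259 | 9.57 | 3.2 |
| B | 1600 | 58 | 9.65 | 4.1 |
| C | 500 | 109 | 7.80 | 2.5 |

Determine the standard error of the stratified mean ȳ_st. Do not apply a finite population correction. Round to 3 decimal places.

SE(ȳ_st) ≈ 0.220

V̂(ȳ_st) = Σ W_h² s_h²/n_h, with W_h = N_h/N and N = 4500:
  stratum A: (2400/4500)²·3.2²/259 = 0.011246
  stratum B: (1600/4500)²·4.1²/58 = 0.0366399
  stratum C: (500/4500)²·2.5²/109 = 0.000707894
V̂(ȳ_st) = 0.0485938
SE(ȳ_st) = √0.0485938 = 0.22044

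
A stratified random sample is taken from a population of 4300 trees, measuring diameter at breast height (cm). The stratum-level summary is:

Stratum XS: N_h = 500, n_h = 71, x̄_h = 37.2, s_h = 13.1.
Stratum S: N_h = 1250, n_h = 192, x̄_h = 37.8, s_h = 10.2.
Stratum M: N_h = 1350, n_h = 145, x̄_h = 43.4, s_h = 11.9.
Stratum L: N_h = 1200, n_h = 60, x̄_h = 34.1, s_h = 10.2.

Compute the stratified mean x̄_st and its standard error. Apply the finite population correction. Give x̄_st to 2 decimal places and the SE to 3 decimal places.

x̄_st = Σ W_h x̄_h = (500·37.2 + 1250·37.8 + 1350·43.4 + 1200·34.1)/4300 = 38.45581
V̂(x̄_st) = Σ W_h² (1 − n_h/N_h) s_h²/n_h, with W_h = N_h/N and N = 4300:
  stratum XS: (500/4300)²·(1 − 71/500)·13.1²/71 = 0.0280398
  stratum S: (1250/4300)²·(1 − 192/1250)·10.2²/192 = 0.0387577
  stratum M: (1350/4300)²·(1 − 145/1350)·11.9²/145 = 0.0859231
  stratum L: (1200/4300)²·(1 − 60/1200)·10.2²/60 = 0.128292
V̂(x̄_st) = 0.281012
SE(x̄_st) = √0.281012 = 0.530106

x̄_st ≈ 38.46, SE ≈ 0.530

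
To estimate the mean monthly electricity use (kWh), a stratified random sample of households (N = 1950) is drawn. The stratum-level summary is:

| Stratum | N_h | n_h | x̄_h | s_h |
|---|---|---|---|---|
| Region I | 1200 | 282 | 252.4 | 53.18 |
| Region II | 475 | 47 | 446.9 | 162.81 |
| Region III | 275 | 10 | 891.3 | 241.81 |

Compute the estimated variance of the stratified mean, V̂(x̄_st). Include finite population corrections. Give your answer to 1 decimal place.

V̂(x̄_st) ≈ 145.1

V̂(x̄_st) = Σ W_h² (1 − n_h/N_h) s_h²/n_h, with W_h = N_h/N and N = 1950:
  stratum Region I: (1200/1950)²·(1 − 282/1200)·53.18²/282 = 2.90538
  stratum Region II: (475/1950)²·(1 − 47/475)·162.81²/47 = 30.1531
  stratum Region III: (275/1950)²·(1 − 10/275)·241.81²/10 = 112.062
V̂(x̄_st) = 145.12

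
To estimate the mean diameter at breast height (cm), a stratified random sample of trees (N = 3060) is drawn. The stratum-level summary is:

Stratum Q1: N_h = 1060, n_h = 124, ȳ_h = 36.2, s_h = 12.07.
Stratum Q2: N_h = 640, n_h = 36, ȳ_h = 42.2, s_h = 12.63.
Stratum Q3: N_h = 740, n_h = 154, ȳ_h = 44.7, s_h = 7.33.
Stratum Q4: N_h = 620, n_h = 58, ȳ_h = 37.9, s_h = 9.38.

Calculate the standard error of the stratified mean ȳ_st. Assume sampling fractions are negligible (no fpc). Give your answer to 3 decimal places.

SE(ȳ_st) ≈ 0.646

V̂(ȳ_st) = Σ W_h² s_h²/n_h, with W_h = N_h/N and N = 3060:
  stratum Q1: (1060/3060)²·12.07²/124 = 0.140981
  stratum Q2: (640/3060)²·12.63²/36 = 0.19383
  stratum Q3: (740/3060)²·7.33²/154 = 0.0204036
  stratum Q4: (620/3060)²·9.38²/58 = 0.0622756
V̂(ȳ_st) = 0.417491
SE(ȳ_st) = √0.417491 = 0.646135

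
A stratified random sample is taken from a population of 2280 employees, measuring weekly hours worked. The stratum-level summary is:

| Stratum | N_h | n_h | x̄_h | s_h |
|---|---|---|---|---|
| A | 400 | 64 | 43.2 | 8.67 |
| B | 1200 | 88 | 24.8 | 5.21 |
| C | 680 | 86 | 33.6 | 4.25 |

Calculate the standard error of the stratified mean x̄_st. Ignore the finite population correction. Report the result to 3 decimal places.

V̂(x̄_st) = Σ W_h² s_h²/n_h, with W_h = N_h/N and N = 2280:
  stratum A: (400/2280)²·8.67²/64 = 0.03615
  stratum B: (1200/2280)²·5.21²/88 = 0.0854448
  stratum C: (680/2280)²·4.25²/86 = 0.0186822
V̂(x̄_st) = 0.140277
SE(x̄_st) = √0.140277 = 0.374536

SE(x̄_st) ≈ 0.375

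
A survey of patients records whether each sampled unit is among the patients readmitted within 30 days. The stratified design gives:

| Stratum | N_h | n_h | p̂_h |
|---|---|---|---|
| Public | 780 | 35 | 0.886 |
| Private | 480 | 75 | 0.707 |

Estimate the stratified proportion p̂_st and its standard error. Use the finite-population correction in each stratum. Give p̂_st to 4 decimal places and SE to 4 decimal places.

p̂_st ≈ 0.8178, SE ≈ 0.0378

N = 1260; stratum weights W_h = N_h/N.
p̂_st = Σ W_h p̂_h = (780·0.886 + 480·0.707)/1260 = 0.81781
V̂(p̂_st) = Σ W_h² (1 − n_h/N_h) p̂_h(1−p̂_h)/(n_h−1):
  stratum Public: (780/1260)²·(1 − 35/780)·0.886·0.114/34 = 0.00108735
  stratum Private: (480/1260)²·(1 − 75/480)·0.707·0.293/74 = 0.000342776
V̂(p̂_st) = 0.00143013; SE = √V̂ = 0.037817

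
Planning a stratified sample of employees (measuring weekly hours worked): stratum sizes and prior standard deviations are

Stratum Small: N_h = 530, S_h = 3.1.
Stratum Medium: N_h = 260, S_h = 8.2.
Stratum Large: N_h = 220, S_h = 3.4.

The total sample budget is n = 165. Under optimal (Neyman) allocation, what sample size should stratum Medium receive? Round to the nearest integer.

Neyman allocation: n_h = n · N_h S_h / Σ N_i S_i, with n = 165.
  stratum Small: N_h·S_h = 530·3.1 = 1643.00
  stratum Medium: N_h·S_h = 260·8.2 = 2132.00
  stratum Large: N_h·S_h = 220·3.4 = 748.00
Σ N_h S_h = 4523.00
n for stratum Medium = 165·2132.00/4523.00 = 77.776 → 78

78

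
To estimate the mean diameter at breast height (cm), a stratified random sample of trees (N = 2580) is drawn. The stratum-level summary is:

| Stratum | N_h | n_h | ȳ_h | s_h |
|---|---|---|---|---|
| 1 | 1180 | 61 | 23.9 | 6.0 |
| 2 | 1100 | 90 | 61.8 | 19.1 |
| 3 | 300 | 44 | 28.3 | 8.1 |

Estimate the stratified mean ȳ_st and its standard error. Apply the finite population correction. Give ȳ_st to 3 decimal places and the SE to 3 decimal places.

ȳ_st ≈ 40.571, SE ≈ 0.900

ȳ_st = Σ W_h ȳ_h = (1180·23.9 + 1100·61.8 + 300·28.3)/2580 = 40.57054
V̂(ȳ_st) = Σ W_h² (1 − n_h/N_h) s_h²/n_h, with W_h = N_h/N and N = 2580:
  stratum 1: (1180/2580)²·(1 − 61/1180)·6.0²/61 = 0.11707
  stratum 2: (1100/2580)²·(1 − 90/1100)·19.1²/90 = 0.676548
  stratum 3: (300/2580)²·(1 − 44/300)·8.1²/44 = 0.0172044
V̂(ȳ_st) = 0.810823
SE(ȳ_st) = √0.810823 = 0.900457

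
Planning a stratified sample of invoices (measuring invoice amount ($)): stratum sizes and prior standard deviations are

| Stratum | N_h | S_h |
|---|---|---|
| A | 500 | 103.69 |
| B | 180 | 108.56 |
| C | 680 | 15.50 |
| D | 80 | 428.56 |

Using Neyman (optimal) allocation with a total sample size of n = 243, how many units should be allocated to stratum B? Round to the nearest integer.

Neyman allocation: n_h = n · N_h S_h / Σ N_i S_i, with n = 243.
  stratum A: N_h·S_h = 500·103.69 = 51845.00
  stratum B: N_h·S_h = 180·108.56 = 19540.80
  stratum C: N_h·S_h = 680·15.50 = 10540.00
  stratum D: N_h·S_h = 80·428.56 = 34284.80
Σ N_h S_h = 116210.60
n for stratum B = 243·19540.80/116210.60 = 40.860 → 41

41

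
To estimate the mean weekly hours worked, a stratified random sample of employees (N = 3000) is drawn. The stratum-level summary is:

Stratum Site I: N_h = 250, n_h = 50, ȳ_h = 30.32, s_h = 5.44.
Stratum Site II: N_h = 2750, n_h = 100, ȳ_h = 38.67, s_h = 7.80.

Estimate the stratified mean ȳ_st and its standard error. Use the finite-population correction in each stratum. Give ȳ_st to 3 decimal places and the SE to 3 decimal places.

ȳ_st ≈ 37.974, SE ≈ 0.704

ȳ_st = Σ W_h ȳ_h = (250·30.32 + 2750·38.67)/3000 = 37.97417
V̂(ȳ_st) = Σ W_h² (1 − n_h/N_h) s_h²/n_h, with W_h = N_h/N and N = 3000:
  stratum Site I: (250/3000)²·(1 − 50/250)·5.44²/50 = 0.00328818
  stratum Site II: (2750/3000)²·(1 − 100/2750)·7.80²/100 = 0.492635
V̂(ȳ_st) = 0.495923
SE(ȳ_st) = √0.495923 = 0.704218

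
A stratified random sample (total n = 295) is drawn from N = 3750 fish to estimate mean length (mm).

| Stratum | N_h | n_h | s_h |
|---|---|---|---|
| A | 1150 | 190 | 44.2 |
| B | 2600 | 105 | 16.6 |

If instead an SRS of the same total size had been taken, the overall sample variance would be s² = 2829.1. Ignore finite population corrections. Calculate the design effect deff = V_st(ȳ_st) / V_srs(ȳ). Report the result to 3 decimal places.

V̂(ȳ_st) = Σ W_h² s_h²/n_h, with W_h = N_h/N and N = 3750:
  stratum A: (1150/3750)²·44.2²/190 = 0.966995
  stratum B: (2600/3750)²·16.6²/105 = 1.26157
V_st = 2.22856
V_srs = s²/n = 2829.1/295 = 9.59017
deff = V_st / V_srs = 2.22856/9.59017 = 0.2324

deff ≈ 0.232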